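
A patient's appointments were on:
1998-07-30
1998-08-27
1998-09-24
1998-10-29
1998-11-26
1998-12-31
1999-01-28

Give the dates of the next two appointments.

1999-02-25, 1999-03-25

All Thursdays; the gaps (28, 28, 35, 28, 35, 28) vary with month length.
This is the last Thursday of each month.
Last Thursday of February 1999: 1999-02-25.
Last Thursday of March 1999: 1999-03-25.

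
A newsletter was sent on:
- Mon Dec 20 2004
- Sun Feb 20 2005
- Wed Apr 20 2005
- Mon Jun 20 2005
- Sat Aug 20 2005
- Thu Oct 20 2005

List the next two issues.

Tue Dec 20 2005, Mon Feb 20 2006

Gaps: 62, 59, 61, 61, 61 days — not constant. Every event is on the 20th of the month.
Pattern: the 20th of every 2 months.
Next: December 2005 → Tue Dec 20 2005.
Next: February 2006 → Mon Feb 20 2006.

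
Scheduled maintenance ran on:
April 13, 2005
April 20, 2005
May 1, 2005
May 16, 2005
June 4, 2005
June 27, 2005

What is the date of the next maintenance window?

Intervals are 7, 11, 15, 19, 23 days — an arithmetic progression with common difference 4.
Next gap: 27 days. June 27, 2005 + 27 days = July 24, 2005.

July 24, 2005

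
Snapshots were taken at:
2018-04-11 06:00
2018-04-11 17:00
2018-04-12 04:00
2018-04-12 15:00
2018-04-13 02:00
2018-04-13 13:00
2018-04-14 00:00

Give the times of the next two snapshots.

Gaps: 11, 11, 11, 11, 11, 11 hours — each event is 11 hours after the previous one.
2018-04-14 00:00 + 11 h = 2018-04-14 11:00.
2018-04-14 11:00 + 11 h = 2018-04-14 22:00.

2018-04-14 11:00, 2018-04-14 22:00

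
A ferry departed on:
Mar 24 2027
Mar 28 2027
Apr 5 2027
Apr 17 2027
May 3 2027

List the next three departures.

May 23 2027, Jun 16 2027, Jul 14 2027

The spacing grows by 4 each time: 4, 8, 12, 16 days.
Next gap: 20 days. May 3 2027 + 20 days = May 23 2027.
Next gap: 24 days. May 23 2027 + 24 days = Jun 16 2027.
Next gap: 28 days. Jun 16 2027 + 28 days = Jul 14 2027.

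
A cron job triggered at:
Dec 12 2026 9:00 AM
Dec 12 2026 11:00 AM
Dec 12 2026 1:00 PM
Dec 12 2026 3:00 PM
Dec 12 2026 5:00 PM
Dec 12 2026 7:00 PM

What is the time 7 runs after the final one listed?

Gaps: 2, 2, 2, 2, 2 hours — each event is 2 hours after the previous one.
Dec 12 2026 7:00 PM + 2 h = Dec 12 2026 9:00 PM.
Dec 12 2026 9:00 PM + 2 h = Dec 12 2026 11:00 PM.
Dec 12 2026 11:00 PM + 2 h = Dec 13 2026 1:00 AM.
Dec 13 2026 1:00 AM + 2 h = Dec 13 2026 3:00 AM.
Dec 13 2026 3:00 AM + 2 h = Dec 13 2026 5:00 AM.
Dec 13 2026 5:00 AM + 2 h = Dec 13 2026 7:00 AM.
Dec 13 2026 7:00 AM + 2 h = Dec 13 2026 9:00 AM.

Dec 13 2026 9:00 AM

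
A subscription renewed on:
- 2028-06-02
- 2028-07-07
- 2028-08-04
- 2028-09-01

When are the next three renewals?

All dates are Fridays, 35, 28, 28 days apart.
Specifically, the 1st Friday of each month.
1st Friday of October 2028: 2028-10-06.
November 2028 — 1st Friday is 2028-11-03.
1st Friday of December 2028: 2028-12-01.

2028-10-06, 2028-11-03, 2028-12-01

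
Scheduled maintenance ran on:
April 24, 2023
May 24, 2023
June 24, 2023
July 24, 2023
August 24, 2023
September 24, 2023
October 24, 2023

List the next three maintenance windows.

November 24, 2023; December 24, 2023; January 24, 2024

Each date is the 24th; the gaps (30, 31, 30, 31, 31, 30) track the month lengths.
The rule is the 24th of each month.
November 2023: November 24, 2023.
Next: December 2023 → December 24, 2023.
Next: January 2024 → January 24, 2024.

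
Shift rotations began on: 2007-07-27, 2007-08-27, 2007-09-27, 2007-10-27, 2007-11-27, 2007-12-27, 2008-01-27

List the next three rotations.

Gaps: 31, 31, 30, 31, 30, 31 days — not constant. Every event is on the 27th of the month.
Pattern: the 27th of each month.
February 2008: 2008-02-27.
Next: March 2008 → 2008-03-27.
April 2008: 2008-04-27.

2008-02-27, 2008-03-27, 2008-04-27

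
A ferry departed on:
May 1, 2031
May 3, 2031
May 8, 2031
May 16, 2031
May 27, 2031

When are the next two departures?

June 10, 2031; June 27, 2031

The spacing grows by 3 each time: 2, 5, 8, 11 days.
Next gap: 14 days. May 27, 2031 + 14 days = June 10, 2031.
Next gap: 17 days. June 10, 2031 + 17 days = June 27, 2031.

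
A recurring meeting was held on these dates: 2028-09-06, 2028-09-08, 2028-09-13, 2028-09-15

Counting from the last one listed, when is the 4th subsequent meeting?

2028-09-29

Every event lands on a Wednesday or Friday (gaps cycle 2, 5, 2).
So the schedule is: every Wednesday and Friday.
The following Wednesday is 2028-09-20.
Next Friday: 2028-09-22.
The following Wednesday is 2028-09-27.
Next Friday: 2028-09-29.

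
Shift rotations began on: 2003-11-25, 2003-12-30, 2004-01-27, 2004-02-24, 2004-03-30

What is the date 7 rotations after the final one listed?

These are Tuesdays with 35, 28, 28, 35-day gaps.
Each is the final Tuesday of its month — 2003-12-30 is past the 28th, so '4th Tuesday' doesn't fit.
Last Tuesday of April 2004: 2004-04-27.
Last Tuesday of May 2004: 2004-05-25.
Last Tuesday of June 2004: 2004-06-29.
Last Tuesday of July 2004: 2004-07-27.
Last Tuesday of August 2004: 2004-08-31.
Last Tuesday of September 2004: 2004-09-28.
October 2004 ends with Tuesday 2004-10-26.

2004-10-26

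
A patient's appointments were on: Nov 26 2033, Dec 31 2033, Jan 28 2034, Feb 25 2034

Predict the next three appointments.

Mar 25 2034, Apr 29 2034, May 27 2034

Every date is a Saturday; gaps 35, 28, 28 days.
Each is the last Saturday of its month (at least one falls on the 29th or later, ruling out '4th Saturday').
March 2034 ends with Saturday Mar 25 2034.
Last Saturday of April 2034: Apr 29 2034.
Last Saturday of May 2034: May 27 2034.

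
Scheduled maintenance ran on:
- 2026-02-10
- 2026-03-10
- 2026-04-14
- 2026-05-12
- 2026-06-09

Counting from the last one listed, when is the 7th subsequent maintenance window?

2027-01-12

All dates are Tuesdays, 28, 35, 28, 28 days apart.
Specifically, the 2nd Tuesday of each month.
2nd Tuesday of July 2026: 2026-07-14.
August 2026 — 2nd Tuesday is 2026-08-11.
2nd Tuesday of September 2026: 2026-09-08.
2nd Tuesday of October 2026: 2026-10-13.
November 2026 — 2nd Tuesday is 2026-11-10.
2nd Tuesday of December 2026: 2026-12-08.
2nd Tuesday of January 2027: 2027-01-12.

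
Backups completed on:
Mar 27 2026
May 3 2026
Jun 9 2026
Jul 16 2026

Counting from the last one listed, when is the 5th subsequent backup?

Jan 17 2027

Gaps between consecutive events: 37, 37, 37 days — a constant 37-day interval.
Jul 16 2026 + 37 days = Aug 22 2026.
Aug 22 2026 + 37 days = Sep 28 2026.
Sep 28 2026 + 37 days = Nov 4 2026.
Nov 4 2026 + 37 days = Dec 11 2026.
Dec 11 2026 + 37 days = Jan 17 2027.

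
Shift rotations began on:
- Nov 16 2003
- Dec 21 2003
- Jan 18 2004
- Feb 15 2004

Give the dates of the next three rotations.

All dates are Sundays, 35, 28, 28 days apart.
Specifically, the 3rd Sunday of each month.
3rd Sunday of March 2004: Mar 21 2004.
3rd Sunday of April 2004: Apr 18 2004.
3rd Sunday of May 2004: May 16 2004.

Mar 21 2004, Apr 18 2004, May 16 2004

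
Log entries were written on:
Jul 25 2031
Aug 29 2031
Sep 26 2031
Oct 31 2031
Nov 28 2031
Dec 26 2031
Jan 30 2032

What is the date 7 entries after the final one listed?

Aug 27 2032

All Fridays; the gaps (35, 28, 35, 28, 28, 35) vary with month length.
This is the last Friday of each month.
Last Friday of February 2032: Feb 27 2032.
March 2032 ends with Friday Mar 26 2032.
April 2032 ends with Friday Apr 30 2032.
May 2032 ends with Friday May 28 2032.
June 2032 ends with Friday Jun 25 2032.
July 2032 ends with Friday Jul 30 2032.
August 2032 ends with Friday Aug 27 2032.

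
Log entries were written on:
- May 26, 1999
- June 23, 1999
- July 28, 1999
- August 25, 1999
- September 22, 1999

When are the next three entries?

October 27, 1999; November 24, 1999; December 22, 1999

Gaps: 28, 35, 28, 28 days — a mix of 28 and 35. Every date is a Wednesday.
Each is the 4th Wednesday of its month.
October 1999 — 4th Wednesday is October 27, 1999.
November 1999 — 4th Wednesday is November 24, 1999.
4th Wednesday of December 1999: December 22, 1999.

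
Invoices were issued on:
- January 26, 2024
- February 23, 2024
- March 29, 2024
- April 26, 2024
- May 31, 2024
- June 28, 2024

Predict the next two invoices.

These are Fridays with 28, 35, 28, 35, 28-day gaps.
Each is the final Friday of its month — March 29, 2024 is past the 28th, so '4th Friday' doesn't fit.
Last Friday of July 2024: July 26, 2024.
Last Friday of August 2024: August 30, 2024.

July 26, 2024; August 30, 2024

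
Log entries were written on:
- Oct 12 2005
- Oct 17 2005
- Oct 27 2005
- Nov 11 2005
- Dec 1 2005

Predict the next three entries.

Gaps: 5, 10, 15, 20 days — each gap is 5 larger than the previous one.
Next gap: 25 days. Dec 1 2005 + 25 days = Dec 26 2005.
Next gap: 30 days. Dec 26 2005 + 30 days = Jan 25 2006.
Next gap: 35 days. Jan 25 2006 + 35 days = Mar 1 2006.

Dec 26 2005, Jan 25 2006, Mar 1 2006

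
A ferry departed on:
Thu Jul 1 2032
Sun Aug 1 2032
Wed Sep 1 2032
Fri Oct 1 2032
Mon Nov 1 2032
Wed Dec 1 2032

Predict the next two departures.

Sat Jan 1 2033, Tue Feb 1 2033

The day-of-month is always 1 (31, 31, 30, 31, 30 days between events).
So this recurs on the 1st of each month.
Next: January 2033 → Sat Jan 1 2033.
February 2033: Tue Feb 1 2033.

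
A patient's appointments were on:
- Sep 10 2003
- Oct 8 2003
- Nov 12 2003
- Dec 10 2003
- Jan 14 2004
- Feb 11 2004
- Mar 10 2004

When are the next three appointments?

Apr 14 2004, May 12 2004, Jun 9 2004

Gaps: 28, 35, 28, 35, 28, 28 days — a mix of 28 and 35. Every date is a Wednesday.
Each is the 2nd Wednesday of its month.
2nd Wednesday of April 2004: Apr 14 2004.
2nd Wednesday of May 2004: May 12 2004.
June 2004 — 2nd Wednesday is Jun 9 2004.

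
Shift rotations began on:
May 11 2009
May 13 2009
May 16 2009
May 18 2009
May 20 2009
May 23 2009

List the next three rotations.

The gap pattern 2, 3, 2, 2, 3 repeats every 3 events.
These are the Mondays, Wednesdays and Saturdays of each week.
The following Monday is May 25 2009.
Next Wednesday: May 27 2009.
Next Saturday: May 30 2009.

May 25 2009, May 27 2009, May 30 2009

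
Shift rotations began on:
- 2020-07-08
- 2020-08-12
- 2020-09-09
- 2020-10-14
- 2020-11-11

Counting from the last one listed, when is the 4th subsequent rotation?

2021-03-10

Gaps: 35, 28, 35, 28 days — a mix of 28 and 35. Every date is a Wednesday.
Each is the 2nd Wednesday of its month.
December 2020 — 2nd Wednesday is 2020-12-09.
January 2021 — 2nd Wednesday is 2021-01-13.
February 2021 — 2nd Wednesday is 2021-02-10.
March 2021 — 2nd Wednesday is 2021-03-10.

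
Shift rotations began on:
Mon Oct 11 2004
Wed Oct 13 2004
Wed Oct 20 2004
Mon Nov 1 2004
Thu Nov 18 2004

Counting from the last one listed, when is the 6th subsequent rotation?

Gaps: 2, 7, 12, 17 days — each gap is 5 larger than the previous one.
Next gap: 22 days. Thu Nov 18 2004 + 22 days = Fri Dec 10 2004.
Next gap: 27 days. Fri Dec 10 2004 + 27 days = Thu Jan 6 2005.
Next gap: 32 days. Thu Jan 6 2005 + 32 days = Mon Feb 7 2005.
Next gap: 37 days. Mon Feb 7 2005 + 37 days = Wed Mar 16 2005.
Next gap: 42 days. Wed Mar 16 2005 + 42 days = Wed Apr 27 2005.
Next gap: 47 days. Wed Apr 27 2005 + 47 days = Mon Jun 13 2005.

Mon Jun 13 2005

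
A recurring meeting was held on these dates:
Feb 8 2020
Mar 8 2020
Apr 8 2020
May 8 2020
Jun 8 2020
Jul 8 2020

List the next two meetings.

Aug 8 2020, Sep 8 2020

Each date is the 8th; the gaps (29, 31, 30, 31, 30) track the month lengths.
The rule is the 8th of each month.
Next: August 2020 → Aug 8 2020.
Next: September 2020 → Sep 8 2020.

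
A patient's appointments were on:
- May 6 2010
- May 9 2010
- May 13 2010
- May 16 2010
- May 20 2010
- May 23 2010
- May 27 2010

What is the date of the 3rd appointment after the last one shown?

Every event lands on a Thursday or Sunday (gaps cycle 3, 4, 3, 4, 3, 4).
So the schedule is: every Thursday and Sunday.
The following Sunday is May 30 2010.
Next Thursday: Jun 3 2010.
Next Sunday: Jun 6 2010.

Jun 6 2010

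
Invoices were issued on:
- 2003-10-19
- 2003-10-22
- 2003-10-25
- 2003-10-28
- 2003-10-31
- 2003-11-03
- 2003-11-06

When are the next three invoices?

The spacing is 3, 3, 3, 3, 3, 3 days — always 3 days.
2003-11-06 + 3 days = 2003-11-09.
2003-11-09 + 3 days = 2003-11-12.
2003-11-12 + 3 days = 2003-11-15.

2003-11-09, 2003-11-12, 2003-11-15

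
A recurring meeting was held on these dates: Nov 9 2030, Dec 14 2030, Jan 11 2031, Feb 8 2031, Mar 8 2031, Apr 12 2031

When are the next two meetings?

All dates are Saturdays, 35, 28, 28, 28, 35 days apart.
Specifically, the 2nd Saturday of each month.
May 2031 — 2nd Saturday is May 10 2031.
2nd Saturday of June 2031: Jun 14 2031.

May 10 2031, Jun 14 2031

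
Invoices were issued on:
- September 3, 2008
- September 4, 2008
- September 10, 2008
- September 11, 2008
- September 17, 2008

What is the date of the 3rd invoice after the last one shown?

Every event lands on a Wednesday or Thursday (gaps cycle 1, 6, 1, 6).
So the schedule is: every Wednesday and Thursday.
The following Thursday is September 18, 2008.
The following Wednesday is September 24, 2008.
The following Thursday is September 25, 2008.

September 25, 2008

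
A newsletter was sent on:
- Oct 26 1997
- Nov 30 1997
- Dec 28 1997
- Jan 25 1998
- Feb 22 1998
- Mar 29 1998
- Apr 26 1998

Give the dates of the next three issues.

Every date is a Sunday; gaps 35, 28, 28, 28, 35, 28 days.
Each is the last Sunday of its month (at least one falls on the 29th or later, ruling out '4th Sunday').
May 1998 ends with Sunday May 31 1998.
Last Sunday of June 1998: Jun 28 1998.
July 1998 ends with Sunday Jul 26 1998.

May 31 1998, Jun 28 1998, Jul 26 1998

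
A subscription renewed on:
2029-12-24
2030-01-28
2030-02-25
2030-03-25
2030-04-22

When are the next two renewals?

All dates are Mondays, 35, 28, 28, 28 days apart.
Specifically, the 4th Monday of each month.
4th Monday of May 2030: 2030-05-27.
4th Monday of June 2030: 2030-06-24.

2030-05-27, 2030-06-24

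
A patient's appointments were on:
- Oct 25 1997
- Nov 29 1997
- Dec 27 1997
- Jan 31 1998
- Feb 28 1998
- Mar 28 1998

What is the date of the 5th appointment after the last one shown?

Aug 29 1998

Every date is a Saturday; gaps 35, 28, 35, 28, 28 days.
Each is the last Saturday of its month (at least one falls on the 29th or later, ruling out '4th Saturday').
April 1998 ends with Saturday Apr 25 1998.
Last Saturday of May 1998: May 30 1998.
Last Saturday of June 1998: Jun 27 1998.
July 1998 ends with Saturday Jul 25 1998.
Last Saturday of August 1998: Aug 29 1998.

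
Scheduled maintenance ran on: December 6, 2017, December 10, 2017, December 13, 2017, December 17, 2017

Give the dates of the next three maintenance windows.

The gap pattern 4, 3, 4 repeats every 2 events.
These are the Wednesdays and Sundays of each week.
The following Wednesday is December 20, 2017.
Next Sunday: December 24, 2017.
The following Wednesday is December 27, 2017.

December 20, 2017; December 24, 2017; December 27, 2017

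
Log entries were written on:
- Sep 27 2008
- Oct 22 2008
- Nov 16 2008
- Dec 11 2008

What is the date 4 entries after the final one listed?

Mar 21 2009

Every event comes 25 days after the last (25, 25, 25).
Dec 11 2008 + 25 days = Jan 5 2009.
Jan 5 2009 + 25 days = Jan 30 2009.
Jan 30 2009 + 25 days = Feb 24 2009.
Feb 24 2009 + 25 days = Mar 21 2009.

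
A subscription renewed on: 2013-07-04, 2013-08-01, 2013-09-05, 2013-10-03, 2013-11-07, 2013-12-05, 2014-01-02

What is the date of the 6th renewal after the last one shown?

These are Thursdays at 28- or 35-day spacing (28, 35, 28, 35, 28, 28).
The pattern: 1st Thursday of the month.
1st Thursday of February 2014: 2014-02-06.
1st Thursday of March 2014: 2014-03-06.
April 2014 — 1st Thursday is 2014-04-03.
1st Thursday of May 2014: 2014-05-01.
1st Thursday of June 2014: 2014-06-05.
July 2014 — 1st Thursday is 2014-07-03.

2014-07-03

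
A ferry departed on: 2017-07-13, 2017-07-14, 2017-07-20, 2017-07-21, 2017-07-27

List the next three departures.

2017-07-28, 2017-08-03, 2017-08-04

Gaps: 1, 6, 1, 6 days — not constant, but cyclic with period 2.
The events fall on every Thursday and Friday.
The following Friday is 2017-07-28.
Next Thursday: 2017-08-03.
The following Friday is 2017-08-04.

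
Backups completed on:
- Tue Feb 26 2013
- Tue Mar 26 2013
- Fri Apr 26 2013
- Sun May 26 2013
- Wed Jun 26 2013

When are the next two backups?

Fri Jul 26 2013, Mon Aug 26 2013

The day-of-month is always 26 (28, 31, 30, 31 days between events).
So this recurs on the 26th of each month.
Next: July 2013 → Fri Jul 26 2013.
Next: August 2013 → Mon Aug 26 2013.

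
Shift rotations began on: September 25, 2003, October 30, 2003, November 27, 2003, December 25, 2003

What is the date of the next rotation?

These are Thursdays with 35, 28, 28-day gaps.
Each is the final Thursday of its month — October 30, 2003 is past the 28th, so '4th Thursday' doesn't fit.
January 2004 ends with Thursday January 29, 2004.

January 29, 2004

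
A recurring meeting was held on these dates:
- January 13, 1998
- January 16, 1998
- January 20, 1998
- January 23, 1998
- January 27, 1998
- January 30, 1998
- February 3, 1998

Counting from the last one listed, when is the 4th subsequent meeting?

February 17, 1998

Every event lands on a Tuesday or Friday (gaps cycle 3, 4, 3, 4, 3, 4).
So the schedule is: every Tuesday and Friday.
Next Friday: February 6, 1998.
Next Tuesday: February 10, 1998.
Next Friday: February 13, 1998.
The following Tuesday is February 17, 1998.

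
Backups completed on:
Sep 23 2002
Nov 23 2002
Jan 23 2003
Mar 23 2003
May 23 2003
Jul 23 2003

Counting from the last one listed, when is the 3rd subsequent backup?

Each date is the 23rd; the gaps (61, 61, 59, 61, 61) track the month lengths.
The rule is the 23rd of every 2 months.
Next: September 2003 → Sep 23 2003.
November 2003: Nov 23 2003.
Next: January 2004 → Jan 23 2004.

Jan 23 2004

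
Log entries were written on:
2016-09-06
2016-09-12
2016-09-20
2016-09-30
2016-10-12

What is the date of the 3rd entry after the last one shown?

The spacing grows by 2 each time: 6, 8, 10, 12 days.
Next gap: 14 days. 2016-10-12 + 14 days = 2016-10-26.
Next gap: 16 days. 2016-10-26 + 16 days = 2016-11-11.
Next gap: 18 days. 2016-11-11 + 18 days = 2016-11-29.

2016-11-29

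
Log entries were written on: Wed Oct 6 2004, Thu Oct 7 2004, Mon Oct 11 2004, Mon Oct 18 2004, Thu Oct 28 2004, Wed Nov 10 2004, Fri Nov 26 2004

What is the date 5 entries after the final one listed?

Gaps: 1, 4, 7, 10, 13, 16 days — each gap is 3 larger than the previous one.
Next gap: 19 days. Fri Nov 26 2004 + 19 days = Wed Dec 15 2004.
Next gap: 22 days. Wed Dec 15 2004 + 22 days = Thu Jan 6 2005.
Next gap: 25 days. Thu Jan 6 2005 + 25 days = Mon Jan 31 2005.
Next gap: 28 days. Mon Jan 31 2005 + 28 days = Mon Feb 28 2005.
Next gap: 31 days. Mon Feb 28 2005 + 31 days = Thu Mar 31 2005.

Thu Mar 31 2005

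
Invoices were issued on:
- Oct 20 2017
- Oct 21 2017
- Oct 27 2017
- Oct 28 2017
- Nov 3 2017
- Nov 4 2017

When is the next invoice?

Nov 10 2017

The gap pattern 1, 6, 1, 6, 1 repeats every 2 events.
These are the Fridays and Saturdays of each week.
Next Friday: Nov 10 2017.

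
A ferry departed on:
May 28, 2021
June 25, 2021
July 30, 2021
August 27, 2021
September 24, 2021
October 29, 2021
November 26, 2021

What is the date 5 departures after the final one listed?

April 29, 2022

All Fridays; the gaps (28, 35, 28, 28, 35, 28) vary with month length.
This is the last Friday of each month.
December 2021 ends with Friday December 31, 2021.
Last Friday of January 2022: January 28, 2022.
February 2022 ends with Friday February 25, 2022.
Last Friday of March 2022: March 25, 2022.
Last Friday of April 2022: April 29, 2022.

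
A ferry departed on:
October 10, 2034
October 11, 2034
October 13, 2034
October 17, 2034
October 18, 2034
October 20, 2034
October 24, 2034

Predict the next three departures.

Gaps: 1, 2, 4, 1, 2, 4 days — not constant, but cyclic with period 3.
The events fall on every Tuesday, Wednesday and Friday.
Next Wednesday: October 25, 2034.
The following Friday is October 27, 2034.
The following Tuesday is October 31, 2034.

October 25, 2034; October 27, 2034; October 31, 2034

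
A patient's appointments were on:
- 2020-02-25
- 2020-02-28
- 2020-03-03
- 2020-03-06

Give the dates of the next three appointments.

Every event lands on a Tuesday or Friday (gaps cycle 3, 4, 3).
So the schedule is: every Tuesday and Friday.
Next Tuesday: 2020-03-10.
Next Friday: 2020-03-13.
Next Tuesday: 2020-03-17.

2020-03-10, 2020-03-13, 2020-03-17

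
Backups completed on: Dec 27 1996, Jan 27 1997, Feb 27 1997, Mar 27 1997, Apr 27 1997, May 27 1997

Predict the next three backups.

Gaps: 31, 31, 28, 31, 30 days — not constant. Every event is on the 27th of the month.
Pattern: the 27th of each month.
June 1997: Jun 27 1997.
Next: July 1997 → Jul 27 1997.
August 1997: Aug 27 1997.

Jun 27 1997, Jul 27 1997, Aug 27 1997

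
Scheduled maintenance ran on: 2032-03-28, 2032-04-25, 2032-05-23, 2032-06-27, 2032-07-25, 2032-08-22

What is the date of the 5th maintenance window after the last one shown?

2033-01-23

Gaps: 28, 28, 35, 28, 28 days — a mix of 28 and 35. Every date is a Sunday.
Each is the 4th Sunday of its month.
4th Sunday of September 2032: 2032-09-26.
4th Sunday of October 2032: 2032-10-24.
4th Sunday of November 2032: 2032-11-28.
December 2032 — 4th Sunday is 2032-12-26.
4th Sunday of January 2033: 2033-01-23.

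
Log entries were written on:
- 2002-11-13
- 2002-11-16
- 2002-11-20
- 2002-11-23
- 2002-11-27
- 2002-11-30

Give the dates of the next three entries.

Gaps: 3, 4, 3, 4, 3 days — not constant, but cyclic with period 2.
The events fall on every Wednesday and Saturday.
The following Wednesday is 2002-12-04.
The following Saturday is 2002-12-07.
Next Wednesday: 2002-12-11.

2002-12-04, 2002-12-07, 2002-12-11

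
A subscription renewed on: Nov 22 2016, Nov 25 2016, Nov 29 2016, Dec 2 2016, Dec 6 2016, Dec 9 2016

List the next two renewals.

The gap pattern 3, 4, 3, 4, 3 repeats every 2 events.
These are the Tuesdays and Fridays of each week.
Next Tuesday: Dec 13 2016.
The following Friday is Dec 16 2016.

Dec 13 2016, Dec 16 2016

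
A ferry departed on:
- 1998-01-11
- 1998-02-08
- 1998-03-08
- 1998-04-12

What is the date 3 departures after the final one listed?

1998-07-12

All dates are Sundays, 28, 28, 35 days apart.
Specifically, the 2nd Sunday of each month.
2nd Sunday of May 1998: 1998-05-10.
2nd Sunday of June 1998: 1998-06-14.
July 1998 — 2nd Sunday is 1998-07-12.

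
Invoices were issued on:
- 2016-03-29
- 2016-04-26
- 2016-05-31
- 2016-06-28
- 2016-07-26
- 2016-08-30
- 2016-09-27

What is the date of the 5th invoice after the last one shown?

All Tuesdays; the gaps (28, 35, 28, 28, 35, 28) vary with month length.
This is the last Tuesday of each month.
Last Tuesday of October 2016: 2016-10-25.
Last Tuesday of November 2016: 2016-11-29.
December 2016 ends with Tuesday 2016-12-27.
January 2017 ends with Tuesday 2017-01-31.
February 2017 ends with Tuesday 2017-02-28.

2017-02-28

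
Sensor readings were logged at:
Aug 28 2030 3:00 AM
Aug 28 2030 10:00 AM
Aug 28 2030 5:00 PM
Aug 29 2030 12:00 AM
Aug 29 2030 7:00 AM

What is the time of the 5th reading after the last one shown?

Aug 30 2030 6:00 PM

The interval is a steady 7 hours (7, 7, 7, 7).
Aug 29 2030 7:00 AM + 7 h = Aug 29 2030 2:00 PM.
Aug 29 2030 2:00 PM + 7 h = Aug 29 2030 9:00 PM.
Aug 29 2030 9:00 PM + 7 h = Aug 30 2030 4:00 AM.
Aug 30 2030 4:00 AM + 7 h = Aug 30 2030 11:00 AM.
Aug 30 2030 11:00 AM + 7 h = Aug 30 2030 6:00 PM.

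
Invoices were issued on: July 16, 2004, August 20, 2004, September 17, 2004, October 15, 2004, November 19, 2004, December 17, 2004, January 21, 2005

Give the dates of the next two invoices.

These are Fridays at 28- or 35-day spacing (35, 28, 28, 35, 28, 35).
The pattern: 3rd Friday of the month.
February 2005 — 3rd Friday is February 18, 2005.
March 2005 — 3rd Friday is March 18, 2005.

February 18, 2005; March 18, 2005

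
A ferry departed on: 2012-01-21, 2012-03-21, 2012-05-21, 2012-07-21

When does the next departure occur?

2012-09-21

Gaps: 60, 61, 61 days — not constant. Every event is on the 21st of the month.
Pattern: the 21st of every 2 months.
Next: September 2012 → 2012-09-21.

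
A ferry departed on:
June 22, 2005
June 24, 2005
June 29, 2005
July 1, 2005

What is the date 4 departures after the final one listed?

The gap pattern 2, 5, 2 repeats every 2 events.
These are the Wednesdays and Fridays of each week.
The following Wednesday is July 6, 2005.
Next Friday: July 8, 2005.
The following Wednesday is July 13, 2005.
The following Friday is July 15, 2005.

July 15, 2005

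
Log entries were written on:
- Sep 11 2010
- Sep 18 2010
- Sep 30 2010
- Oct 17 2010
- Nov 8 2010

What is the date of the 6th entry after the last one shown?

Intervals are 7, 12, 17, 22 days — an arithmetic progression with common difference 5.
Next gap: 27 days. Nov 8 2010 + 27 days = Dec 5 2010.
Next gap: 32 days. Dec 5 2010 + 32 days = Jan 6 2011.
Next gap: 37 days. Jan 6 2011 + 37 days = Feb 12 2011.
Next gap: 42 days. Feb 12 2011 + 42 days = Mar 26 2011.
Next gap: 47 days. Mar 26 2011 + 47 days = May 12 2011.
Next gap: 52 days. May 12 2011 + 52 days = Jul 3 2011.

Jul 3 2011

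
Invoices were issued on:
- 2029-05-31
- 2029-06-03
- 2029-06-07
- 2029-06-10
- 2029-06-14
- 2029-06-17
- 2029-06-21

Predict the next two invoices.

Gaps: 3, 4, 3, 4, 3, 4 days — not constant, but cyclic with period 2.
The events fall on every Thursday and Sunday.
Next Sunday: 2029-06-24.
The following Thursday is 2029-06-28.

2029-06-24, 2029-06-28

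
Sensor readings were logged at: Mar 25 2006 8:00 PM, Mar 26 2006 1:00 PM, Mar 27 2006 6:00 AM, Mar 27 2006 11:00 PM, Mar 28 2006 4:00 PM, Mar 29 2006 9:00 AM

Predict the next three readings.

Gaps: 17, 17, 17, 17, 17 hours — each event is 17 hours after the previous one.
Mar 29 2006 9:00 AM + 17 h = Mar 30 2006 2:00 AM.
Mar 30 2006 2:00 AM + 17 h = Mar 30 2006 7:00 PM.
Mar 30 2006 7:00 PM + 17 h = Mar 31 2006 12:00 PM.

Mar 30 2006 2:00 AM, Mar 30 2006 7:00 PM, Mar 31 2006 12:00 PM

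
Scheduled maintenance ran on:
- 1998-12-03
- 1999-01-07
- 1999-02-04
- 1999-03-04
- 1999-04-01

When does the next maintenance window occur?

These are Thursdays at 28- or 35-day spacing (35, 28, 28, 28).
The pattern: 1st Thursday of the month.
May 1999 — 1st Thursday is 1999-05-06.

1999-05-06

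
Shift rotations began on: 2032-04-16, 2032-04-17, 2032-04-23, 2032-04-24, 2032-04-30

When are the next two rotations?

Gaps: 1, 6, 1, 6 days — not constant, but cyclic with period 2.
The events fall on every Friday and Saturday.
Next Saturday: 2032-05-01.
The following Friday is 2032-05-07.

2032-05-01, 2032-05-07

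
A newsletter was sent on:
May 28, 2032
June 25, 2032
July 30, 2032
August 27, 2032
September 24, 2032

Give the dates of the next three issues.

October 29, 2032; November 26, 2032; December 31, 2032

All Fridays; the gaps (28, 35, 28, 28) vary with month length.
This is the last Friday of each month.
Last Friday of October 2032: October 29, 2032.
Last Friday of November 2032: November 26, 2032.
December 2032 ends with Friday December 31, 2032.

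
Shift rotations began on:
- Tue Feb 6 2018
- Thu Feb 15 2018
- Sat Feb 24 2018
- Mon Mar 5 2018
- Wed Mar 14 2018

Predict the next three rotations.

Gaps between consecutive events: 9, 9, 9, 9 days — a constant 9-day interval.
Wed Mar 14 2018 + 9 days = Fri Mar 23 2018.
Fri Mar 23 2018 + 9 days = Sun Apr 1 2018.
Sun Apr 1 2018 + 9 days = Tue Apr 10 2018.

Fri Mar 23 2018, Sun Apr 1 2018, Tue Apr 10 2018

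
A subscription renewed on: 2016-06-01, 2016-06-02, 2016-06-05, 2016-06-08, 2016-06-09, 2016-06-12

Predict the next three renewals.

2016-06-15, 2016-06-16, 2016-06-19

Every event lands on a Wednesday or Thursday or Sunday (gaps cycle 1, 3, 3, 1, 3).
So the schedule is: every Wednesday, Thursday and Sunday.
Next Wednesday: 2016-06-15.
Next Thursday: 2016-06-16.
The following Sunday is 2016-06-19.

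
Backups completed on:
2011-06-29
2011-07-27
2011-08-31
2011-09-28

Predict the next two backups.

All Wednesdays; the gaps (28, 35, 28) vary with month length.
This is the last Wednesday of each month.
Last Wednesday of October 2011: 2011-10-26.
Last Wednesday of November 2011: 2011-11-30.

2011-10-26, 2011-11-30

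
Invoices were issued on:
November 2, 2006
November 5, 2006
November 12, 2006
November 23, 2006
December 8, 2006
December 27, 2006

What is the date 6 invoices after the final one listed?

July 13, 2007

Gaps: 3, 7, 11, 15, 19 days — each gap is 4 larger than the previous one.
Next gap: 23 days. December 27, 2006 + 23 days = January 19, 2007.
Next gap: 27 days. January 19, 2007 + 27 days = February 15, 2007.
Next gap: 31 days. February 15, 2007 + 31 days = March 18, 2007.
Next gap: 35 days. March 18, 2007 + 35 days = April 22, 2007.
Next gap: 39 days. April 22, 2007 + 39 days = May 31, 2007.
Next gap: 43 days. May 31, 2007 + 43 days = July 13, 2007.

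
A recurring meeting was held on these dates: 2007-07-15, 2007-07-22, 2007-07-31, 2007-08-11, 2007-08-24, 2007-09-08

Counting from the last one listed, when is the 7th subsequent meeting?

2008-02-16

The spacing grows by 2 each time: 7, 9, 11, 13, 15 days.
Next gap: 17 days. 2007-09-08 + 17 days = 2007-09-25.
Next gap: 19 days. 2007-09-25 + 19 days = 2007-10-14.
Next gap: 21 days. 2007-10-14 + 21 days = 2007-11-04.
Next gap: 23 days. 2007-11-04 + 23 days = 2007-11-27.
Next gap: 25 days. 2007-11-27 + 25 days = 2007-12-22.
Next gap: 27 days. 2007-12-22 + 27 days = 2008-01-18.
Next gap: 29 days. 2008-01-18 + 29 days = 2008-02-16.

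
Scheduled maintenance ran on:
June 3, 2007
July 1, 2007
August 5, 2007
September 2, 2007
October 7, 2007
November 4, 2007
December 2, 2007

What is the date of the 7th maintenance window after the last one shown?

July 6, 2008

Gaps: 28, 35, 28, 35, 28, 28 days — a mix of 28 and 35. Every date is a Sunday.
Each is the 1st Sunday of its month.
1st Sunday of January 2008: January 6, 2008.
1st Sunday of February 2008: February 3, 2008.
March 2008 — 1st Sunday is March 2, 2008.
April 2008 — 1st Sunday is April 6, 2008.
1st Sunday of May 2008: May 4, 2008.
June 2008 — 1st Sunday is June 1, 2008.
1st Sunday of July 2008: July 6, 2008.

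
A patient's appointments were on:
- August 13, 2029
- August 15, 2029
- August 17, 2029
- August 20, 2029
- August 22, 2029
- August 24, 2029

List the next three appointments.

August 27, 2029; August 29, 2029; August 31, 2029

The gap pattern 2, 2, 3, 2, 2 repeats every 3 events.
These are the Mondays, Wednesdays and Fridays of each week.
The following Monday is August 27, 2029.
Next Wednesday: August 29, 2029.
Next Friday: August 31, 2029.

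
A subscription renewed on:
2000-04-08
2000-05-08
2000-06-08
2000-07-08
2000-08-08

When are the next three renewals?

The day-of-month is always 8 (30, 31, 30, 31 days between events).
So this recurs on the 8th of each month.
Next: September 2000 → 2000-09-08.
October 2000: 2000-10-08.
November 2000: 2000-11-08.

2000-09-08, 2000-10-08, 2000-11-08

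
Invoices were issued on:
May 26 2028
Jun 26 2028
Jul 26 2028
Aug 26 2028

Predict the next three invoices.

Sep 26 2028, Oct 26 2028, Nov 26 2028

The day-of-month is always 26 (31, 30, 31 days between events).
So this recurs on the 26th of each month.
Next: September 2028 → Sep 26 2028.
Next: October 2028 → Oct 26 2028.
November 2028: Nov 26 2028.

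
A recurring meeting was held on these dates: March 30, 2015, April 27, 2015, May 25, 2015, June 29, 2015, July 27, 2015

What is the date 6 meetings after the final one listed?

January 25, 2016

These are Mondays with 28, 28, 35, 28-day gaps.
Each is the final Monday of its month — March 30, 2015 is past the 28th, so '4th Monday' doesn't fit.
Last Monday of August 2015: August 31, 2015.
September 2015 ends with Monday September 28, 2015.
Last Monday of October 2015: October 26, 2015.
November 2015 ends with Monday November 30, 2015.
December 2015 ends with Monday December 28, 2015.
January 2016 ends with Monday January 25, 2016.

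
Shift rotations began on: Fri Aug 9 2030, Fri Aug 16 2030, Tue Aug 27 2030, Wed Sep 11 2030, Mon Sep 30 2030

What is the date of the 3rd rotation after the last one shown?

Gaps: 7, 11, 15, 19 days — each gap is 4 larger than the previous one.
Next gap: 23 days. Mon Sep 30 2030 + 23 days = Wed Oct 23 2030.
Next gap: 27 days. Wed Oct 23 2030 + 27 days = Tue Nov 19 2030.
Next gap: 31 days. Tue Nov 19 2030 + 31 days = Fri Dec 20 2030.

Fri Dec 20 2030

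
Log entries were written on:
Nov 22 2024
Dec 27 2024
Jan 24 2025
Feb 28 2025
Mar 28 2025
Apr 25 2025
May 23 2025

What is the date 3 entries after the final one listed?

Aug 22 2025

Gaps: 35, 28, 35, 28, 28, 28 days — a mix of 28 and 35. Every date is a Friday.
Each is the 4th Friday of its month.
4th Friday of June 2025: Jun 27 2025.
July 2025 — 4th Friday is Jul 25 2025.
August 2025 — 4th Friday is Aug 22 2025.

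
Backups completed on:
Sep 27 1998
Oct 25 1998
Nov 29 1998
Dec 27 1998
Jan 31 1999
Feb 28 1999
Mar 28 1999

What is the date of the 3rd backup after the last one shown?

Jun 27 1999

These are Sundays with 28, 35, 28, 35, 28, 28-day gaps.
Each is the final Sunday of its month — Nov 29 1998 is past the 28th, so '4th Sunday' doesn't fit.
Last Sunday of April 1999: Apr 25 1999.
Last Sunday of May 1999: May 30 1999.
June 1999 ends with Sunday Jun 27 1999.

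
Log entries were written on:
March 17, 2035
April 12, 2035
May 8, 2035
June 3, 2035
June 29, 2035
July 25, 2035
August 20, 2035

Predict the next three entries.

September 15, 2035; October 11, 2035; November 6, 2035

Gaps between consecutive events: 26, 26, 26, 26, 26, 26 days — a constant 26-day interval.
August 20, 2035 + 26 days = September 15, 2035.
September 15, 2035 + 26 days = October 11, 2035.
October 11, 2035 + 26 days = November 6, 2035.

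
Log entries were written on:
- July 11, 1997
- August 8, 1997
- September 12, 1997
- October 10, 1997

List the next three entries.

Gaps: 28, 35, 28 days — a mix of 28 and 35. Every date is a Friday.
Each is the 2nd Friday of its month.
November 1997 — 2nd Friday is November 14, 1997.
2nd Friday of December 1997: December 12, 1997.
January 1998 — 2nd Friday is January 9, 1998.

November 14, 1997; December 12, 1997; January 9, 1998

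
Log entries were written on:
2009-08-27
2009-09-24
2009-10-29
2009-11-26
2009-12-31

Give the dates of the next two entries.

Every date is a Thursday; gaps 28, 35, 28, 35 days.
Each is the last Thursday of its month (at least one falls on the 29th or later, ruling out '4th Thursday').
Last Thursday of January 2010: 2010-01-28.
February 2010 ends with Thursday 2010-02-25.

2010-01-28, 2010-02-25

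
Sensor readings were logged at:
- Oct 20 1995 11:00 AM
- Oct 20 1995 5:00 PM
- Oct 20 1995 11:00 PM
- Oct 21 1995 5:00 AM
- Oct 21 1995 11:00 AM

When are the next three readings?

Spacing: 6, 6, 6, 6 h — constant 6 h.
Oct 21 1995 11:00 AM + 6 h = Oct 21 1995 5:00 PM.
Oct 21 1995 5:00 PM + 6 h = Oct 21 1995 11:00 PM.
Oct 21 1995 11:00 PM + 6 h = Oct 22 1995 5:00 AM.

Oct 21 1995 5:00 PM, Oct 21 1995 11:00 PM, Oct 22 1995 5:00 AM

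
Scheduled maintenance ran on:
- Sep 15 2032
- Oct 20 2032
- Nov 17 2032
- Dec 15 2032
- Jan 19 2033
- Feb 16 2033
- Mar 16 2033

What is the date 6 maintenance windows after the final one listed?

Sep 21 2033

Gaps: 35, 28, 28, 35, 28, 28 days — a mix of 28 and 35. Every date is a Wednesday.
Each is the 3rd Wednesday of its month.
April 2033 — 3rd Wednesday is Apr 20 2033.
May 2033 — 3rd Wednesday is May 18 2033.
3rd Wednesday of June 2033: Jun 15 2033.
3rd Wednesday of July 2033: Jul 20 2033.
3rd Wednesday of August 2033: Aug 17 2033.
3rd Wednesday of September 2033: Sep 21 2033.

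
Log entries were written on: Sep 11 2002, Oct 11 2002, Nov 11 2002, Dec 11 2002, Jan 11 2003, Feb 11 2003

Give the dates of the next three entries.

Each date is the 11th; the gaps (30, 31, 30, 31, 31) track the month lengths.
The rule is the 11th of each month.
March 2003: Mar 11 2003.
April 2003: Apr 11 2003.
May 2003: May 11 2003.

Mar 11 2003, Apr 11 2003, May 11 2003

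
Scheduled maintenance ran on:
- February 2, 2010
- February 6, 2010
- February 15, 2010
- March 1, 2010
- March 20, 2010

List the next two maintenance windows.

Gaps: 4, 9, 14, 19 days — each gap is 5 larger than the previous one.
Next gap: 24 days. March 20, 2010 + 24 days = April 13, 2010.
Next gap: 29 days. April 13, 2010 + 29 days = May 12, 2010.

April 13, 2010; May 12, 2010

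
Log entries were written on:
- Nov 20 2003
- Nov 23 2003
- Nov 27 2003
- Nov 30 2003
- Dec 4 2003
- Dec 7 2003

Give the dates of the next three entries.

Every event lands on a Thursday or Sunday (gaps cycle 3, 4, 3, 4, 3).
So the schedule is: every Thursday and Sunday.
Next Thursday: Dec 11 2003.
The following Sunday is Dec 14 2003.
Next Thursday: Dec 18 2003.

Dec 11 2003, Dec 14 2003, Dec 18 2003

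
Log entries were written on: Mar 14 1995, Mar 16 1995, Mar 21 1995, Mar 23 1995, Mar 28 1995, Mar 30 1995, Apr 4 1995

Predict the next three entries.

Every event lands on a Tuesday or Thursday (gaps cycle 2, 5, 2, 5, 2, 5).
So the schedule is: every Tuesday and Thursday.
Next Thursday: Apr 6 1995.
The following Tuesday is Apr 11 1995.
The following Thursday is Apr 13 1995.

Apr 6 1995, Apr 11 1995, Apr 13 1995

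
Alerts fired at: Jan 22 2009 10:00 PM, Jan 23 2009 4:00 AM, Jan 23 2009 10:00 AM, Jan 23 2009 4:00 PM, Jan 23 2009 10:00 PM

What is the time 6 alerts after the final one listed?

The interval is a steady 6 hours (6, 6, 6, 6).
Jan 23 2009 10:00 PM + 6 h = Jan 24 2009 4:00 AM.
Jan 24 2009 4:00 AM + 6 h = Jan 24 2009 10:00 AM.
Jan 24 2009 10:00 AM + 6 h = Jan 24 2009 4:00 PM.
Jan 24 2009 4:00 PM + 6 h = Jan 24 2009 10:00 PM.
Jan 24 2009 10:00 PM + 6 h = Jan 25 2009 4:00 AM.
Jan 25 2009 4:00 AM + 6 h = Jan 25 2009 10:00 AM.

Jan 25 2009 10:00 AM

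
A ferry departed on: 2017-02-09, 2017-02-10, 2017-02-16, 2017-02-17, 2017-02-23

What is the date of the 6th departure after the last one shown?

2017-03-16

Every event lands on a Thursday or Friday (gaps cycle 1, 6, 1, 6).
So the schedule is: every Thursday and Friday.
The following Friday is 2017-02-24.
The following Thursday is 2017-03-02.
Next Friday: 2017-03-03.
The following Thursday is 2017-03-09.
Next Friday: 2017-03-10.
The following Thursday is 2017-03-16.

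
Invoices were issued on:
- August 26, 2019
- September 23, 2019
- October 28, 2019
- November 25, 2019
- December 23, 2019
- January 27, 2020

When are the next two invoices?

February 24, 2020; March 23, 2020

All dates are Mondays, 28, 35, 28, 28, 35 days apart.
Specifically, the 4th Monday of each month.
4th Monday of February 2020: February 24, 2020.
4th Monday of March 2020: March 23, 2020.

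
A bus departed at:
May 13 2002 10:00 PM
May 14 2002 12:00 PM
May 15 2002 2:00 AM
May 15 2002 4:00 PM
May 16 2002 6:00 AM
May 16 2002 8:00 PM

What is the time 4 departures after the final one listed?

May 19 2002 4:00 AM

Spacing: 14, 14, 14, 14, 14 h — constant 14 h.
May 16 2002 8:00 PM + 14 h = May 17 2002 10:00 AM.
May 17 2002 10:00 AM + 14 h = May 18 2002 12:00 AM.
May 18 2002 12:00 AM + 14 h = May 18 2002 2:00 PM.
May 18 2002 2:00 PM + 14 h = May 19 2002 4:00 AM.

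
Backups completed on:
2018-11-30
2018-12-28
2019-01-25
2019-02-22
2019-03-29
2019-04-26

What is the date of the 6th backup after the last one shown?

2019-10-25

These are Fridays with 28, 28, 28, 35, 28-day gaps.
Each is the final Friday of its month — 2018-11-30 is past the 28th, so '4th Friday' doesn't fit.
May 2019 ends with Friday 2019-05-31.
June 2019 ends with Friday 2019-06-28.
July 2019 ends with Friday 2019-07-26.
Last Friday of August 2019: 2019-08-30.
September 2019 ends with Friday 2019-09-27.
Last Friday of October 2019: 2019-10-25.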